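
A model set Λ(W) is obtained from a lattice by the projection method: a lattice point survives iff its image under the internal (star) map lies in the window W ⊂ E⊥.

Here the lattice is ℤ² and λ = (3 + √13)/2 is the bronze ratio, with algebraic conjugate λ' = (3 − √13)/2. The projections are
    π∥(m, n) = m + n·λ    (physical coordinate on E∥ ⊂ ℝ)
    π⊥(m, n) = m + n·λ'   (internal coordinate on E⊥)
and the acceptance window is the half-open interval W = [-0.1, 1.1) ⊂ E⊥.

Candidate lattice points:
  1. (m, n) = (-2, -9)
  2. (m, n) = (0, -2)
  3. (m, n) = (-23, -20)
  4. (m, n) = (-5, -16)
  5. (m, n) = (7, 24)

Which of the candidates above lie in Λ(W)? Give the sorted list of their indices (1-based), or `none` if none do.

Compute λ' = (3−√13)/2 = -0.302776, so π⊥(m,n) = m -0.302776·n.
#1 (-2,-9): internal coord -2 + (-9)·λ' = +0.724981; +0.724981 ∈ [-0.1, 1.1) → IN Λ
#2 (0,-2): internal coord 0 + (-2)·λ' = +0.605551; +0.605551 ∈ [-0.1, 1.1) → IN Λ
#3 (-23,-20): internal coord -23 + (-20)·λ' = -16.944487; -16.944487 ∉ [-0.1, 1.1) → out
#4 (-5,-16): internal coord -5 + (-16)·λ' = -0.155590; -0.155590 ∉ [-0.1, 1.1) → out
#5 (7,24): internal coord 7 + (24)·λ' = -0.266615; -0.266615 ∉ [-0.1, 1.1) → out

1, 2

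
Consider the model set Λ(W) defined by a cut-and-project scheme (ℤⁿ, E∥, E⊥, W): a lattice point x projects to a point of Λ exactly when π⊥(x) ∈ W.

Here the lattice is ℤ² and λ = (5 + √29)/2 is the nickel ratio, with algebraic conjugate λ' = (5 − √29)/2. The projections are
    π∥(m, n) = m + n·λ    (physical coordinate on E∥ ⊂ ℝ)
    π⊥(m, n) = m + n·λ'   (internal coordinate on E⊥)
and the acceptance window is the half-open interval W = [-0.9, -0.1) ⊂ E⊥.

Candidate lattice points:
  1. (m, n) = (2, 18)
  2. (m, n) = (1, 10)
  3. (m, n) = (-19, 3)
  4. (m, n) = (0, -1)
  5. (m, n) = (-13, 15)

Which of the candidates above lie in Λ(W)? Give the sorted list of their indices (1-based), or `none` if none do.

none

λ' = (5−√29)/2 ≈ -0.192582.
#1 (2,18): internal coord 2 + (18)·λ' = -1.466483; -1.466483 ∉ [-0.9, -0.1) → out
#2 (1,10): internal coord 1 + (10)·λ' = -0.925824; -0.925824 ∉ [-0.9, -0.1) → out
#3 (-19,3): internal coord -19 + (3)·λ' = -19.577747; -19.577747 ∉ [-0.9, -0.1) → out
#4 (0,-1): internal coord 0 + (-1)·λ' = +0.192582; +0.192582 ∉ [-0.9, -0.1) → out
#5 (-13,15): internal coord -13 + (15)·λ' = -15.888736; -15.888736 ∉ [-0.9, -0.1) → out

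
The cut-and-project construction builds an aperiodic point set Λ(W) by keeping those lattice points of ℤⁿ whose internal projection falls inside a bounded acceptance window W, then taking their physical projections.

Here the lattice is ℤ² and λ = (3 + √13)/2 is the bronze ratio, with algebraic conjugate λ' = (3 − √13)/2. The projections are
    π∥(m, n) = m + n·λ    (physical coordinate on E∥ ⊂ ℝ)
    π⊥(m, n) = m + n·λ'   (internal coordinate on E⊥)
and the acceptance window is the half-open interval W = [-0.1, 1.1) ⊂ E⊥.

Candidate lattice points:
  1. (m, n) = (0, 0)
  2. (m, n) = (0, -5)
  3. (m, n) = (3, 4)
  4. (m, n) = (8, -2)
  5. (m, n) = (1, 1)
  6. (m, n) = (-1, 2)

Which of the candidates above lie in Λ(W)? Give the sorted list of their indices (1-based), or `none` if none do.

1, 5

λ' = (3−√13)/2 ≈ -0.30278.
candidate 1: (m,n)=(0,0) → π∥ = 0+0·λ ≈ 0.00000, π⊥ = 0+0·λ' ≈ 0.00000 ∈ [-0.1, 1.1) ⇒ IN Λ
candidate 2: (m,n)=(0,-5) → π∥ = 0-5·λ ≈ -16.51388, π⊥ = 0-5·λ' ≈ 1.51388 ∉ [-0.1, 1.1) ⇒ out
candidate 3: (m,n)=(3,4) → π∥ = 3+4·λ ≈ 16.21110, π⊥ = 3+4·λ' ≈ 1.78890 ∉ [-0.1, 1.1) ⇒ out
candidate 4: (m,n)=(8,-2) → π∥ = 8-2·λ ≈ 1.39445, π⊥ = 8-2·λ' ≈ 8.60555 ∉ [-0.1, 1.1) ⇒ out
candidate 5: (m,n)=(1,1) → π∥ = 1+1·λ ≈ 4.30278, π⊥ = 1+1·λ' ≈ 0.69722 ∈ [-0.1, 1.1) ⇒ IN Λ
candidate 6: (m,n)=(-1,2) → π∥ = -1+2·λ ≈ 5.60555, π⊥ = -1+2·λ' ≈ -1.60555 ∉ [-0.1, 1.1) ⇒ out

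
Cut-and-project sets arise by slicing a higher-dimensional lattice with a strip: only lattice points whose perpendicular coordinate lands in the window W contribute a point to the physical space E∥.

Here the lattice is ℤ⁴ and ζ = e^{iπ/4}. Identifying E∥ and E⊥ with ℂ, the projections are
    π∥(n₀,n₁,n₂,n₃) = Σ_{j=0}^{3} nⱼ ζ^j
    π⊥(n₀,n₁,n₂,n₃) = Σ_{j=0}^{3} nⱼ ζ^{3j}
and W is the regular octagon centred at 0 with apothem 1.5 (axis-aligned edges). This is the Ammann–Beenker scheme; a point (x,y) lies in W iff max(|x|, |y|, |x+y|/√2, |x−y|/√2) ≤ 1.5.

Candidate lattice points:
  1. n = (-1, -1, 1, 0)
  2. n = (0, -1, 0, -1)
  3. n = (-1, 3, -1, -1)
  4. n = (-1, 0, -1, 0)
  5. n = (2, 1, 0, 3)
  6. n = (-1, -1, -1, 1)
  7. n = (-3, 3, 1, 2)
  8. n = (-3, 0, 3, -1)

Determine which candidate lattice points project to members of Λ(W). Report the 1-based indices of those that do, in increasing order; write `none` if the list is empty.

2, 4, 6

π⊥(n) = n₀ + n₁ζ³ + n₂ζ⁶ + n₃ζ⁹ where ζ = e^{iπ/4}.
#1 (-1, -1, 1, 0): internal (-0.292893, -1.707107); octagon support 1.707107 vs apothem 1.5 → ∉ W
#2 (0, -1, 0, -1): internal (0.000000, -1.414214); octagon support 1.414214 vs apothem 1.5 → ∈ W
#3 (-1, 3, -1, -1): internal (-3.828427, 2.414214); octagon support 4.414214 vs apothem 1.5 → ∉ W
#4 (-1, 0, -1, 0): internal (-1.000000, 1.000000); octagon support 1.414214 vs apothem 1.5 → ∈ W
#5 (2, 1, 0, 3): internal (3.414214, 2.828427); octagon support 4.414214 vs apothem 1.5 → ∉ W
#6 (-1, -1, -1, 1): internal (0.414214, 1.000000); octagon support 1.000000 vs apothem 1.5 → ∈ W
#7 (-3, 3, 1, 2): internal (-3.707107, 2.535534); octagon support 4.414214 vs apothem 1.5 → ∉ W
#8 (-3, 0, 3, -1): internal (-3.707107, -3.707107); octagon support 5.242641 vs apothem 1.5 → ∉ W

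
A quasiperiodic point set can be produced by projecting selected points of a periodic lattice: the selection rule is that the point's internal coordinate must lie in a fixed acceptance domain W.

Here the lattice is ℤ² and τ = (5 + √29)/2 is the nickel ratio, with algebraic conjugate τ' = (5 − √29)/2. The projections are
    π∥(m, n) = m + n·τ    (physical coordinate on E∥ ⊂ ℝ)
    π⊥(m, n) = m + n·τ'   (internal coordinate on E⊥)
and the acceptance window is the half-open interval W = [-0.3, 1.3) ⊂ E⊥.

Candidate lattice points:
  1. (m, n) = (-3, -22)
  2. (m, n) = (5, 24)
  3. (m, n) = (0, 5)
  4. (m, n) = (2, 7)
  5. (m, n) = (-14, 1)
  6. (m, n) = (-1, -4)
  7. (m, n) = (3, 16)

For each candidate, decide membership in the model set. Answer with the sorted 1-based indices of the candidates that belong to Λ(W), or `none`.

τ' = (5−√29)/2 ≈ -0.19258.
[1] lift (-3,-22): star map gives 1.23681; window check -0.3 ≤ 1.23681 < 1.3 is true → IN Λ
[2] lift (5,24): star map gives 0.37802; window check -0.3 ≤ 0.37802 < 1.3 is true → IN Λ
[3] lift (0,5): star map gives -0.96291; window check -0.3 ≤ -0.96291 < 1.3 is false → out
[4] lift (2,7): star map gives 0.65192; window check -0.3 ≤ 0.65192 < 1.3 is true → IN Λ
[5] lift (-14,1): star map gives -14.19258; window check -0.3 ≤ -14.19258 < 1.3 is false → out
[6] lift (-1,-4): star map gives -0.22967; window check -0.3 ≤ -0.22967 < 1.3 is true → IN Λ
[7] lift (3,16): star map gives -0.08132; window check -0.3 ≤ -0.08132 < 1.3 is true → IN Λ

1, 2, 4, 6, 7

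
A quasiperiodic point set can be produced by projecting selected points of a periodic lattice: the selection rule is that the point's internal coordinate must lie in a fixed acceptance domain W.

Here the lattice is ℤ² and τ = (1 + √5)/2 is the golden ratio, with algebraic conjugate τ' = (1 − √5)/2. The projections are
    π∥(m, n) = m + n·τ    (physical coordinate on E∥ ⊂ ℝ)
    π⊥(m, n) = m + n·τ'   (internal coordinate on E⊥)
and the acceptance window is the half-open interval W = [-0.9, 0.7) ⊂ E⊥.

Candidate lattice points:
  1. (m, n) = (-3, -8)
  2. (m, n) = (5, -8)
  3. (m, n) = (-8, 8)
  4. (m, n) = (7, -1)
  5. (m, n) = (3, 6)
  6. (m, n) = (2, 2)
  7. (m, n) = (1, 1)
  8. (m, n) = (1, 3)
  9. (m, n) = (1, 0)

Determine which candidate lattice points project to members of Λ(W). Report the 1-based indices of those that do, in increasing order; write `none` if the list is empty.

Numerically τ ≈ 1.61803 and τ' = −1/τ ≈ -0.61803.
[1] lift (-3,-8): star map gives 1.94427; window check -0.9 ≤ 1.94427 < 0.7 is false → out
[2] lift (5,-8): star map gives 9.94427; window check -0.9 ≤ 9.94427 < 0.7 is false → out
[3] lift (-8,8): star map gives -12.94427; window check -0.9 ≤ -12.94427 < 0.7 is false → out
[4] lift (7,-1): star map gives 7.61803; window check -0.9 ≤ 7.61803 < 0.7 is false → out
[5] lift (3,6): star map gives -0.70820; window check -0.9 ≤ -0.70820 < 0.7 is true → IN Λ
[6] lift (2,2): star map gives 0.76393; window check -0.9 ≤ 0.76393 < 0.7 is false → out
[7] lift (1,1): star map gives 0.38197; window check -0.9 ≤ 0.38197 < 0.7 is true → IN Λ
[8] lift (1,3): star map gives -0.85410; window check -0.9 ≤ -0.85410 < 0.7 is true → IN Λ
[9] lift (1,0): star map gives 1.00000; window check -0.9 ≤ 1.00000 < 0.7 is false → out

5, 7, 8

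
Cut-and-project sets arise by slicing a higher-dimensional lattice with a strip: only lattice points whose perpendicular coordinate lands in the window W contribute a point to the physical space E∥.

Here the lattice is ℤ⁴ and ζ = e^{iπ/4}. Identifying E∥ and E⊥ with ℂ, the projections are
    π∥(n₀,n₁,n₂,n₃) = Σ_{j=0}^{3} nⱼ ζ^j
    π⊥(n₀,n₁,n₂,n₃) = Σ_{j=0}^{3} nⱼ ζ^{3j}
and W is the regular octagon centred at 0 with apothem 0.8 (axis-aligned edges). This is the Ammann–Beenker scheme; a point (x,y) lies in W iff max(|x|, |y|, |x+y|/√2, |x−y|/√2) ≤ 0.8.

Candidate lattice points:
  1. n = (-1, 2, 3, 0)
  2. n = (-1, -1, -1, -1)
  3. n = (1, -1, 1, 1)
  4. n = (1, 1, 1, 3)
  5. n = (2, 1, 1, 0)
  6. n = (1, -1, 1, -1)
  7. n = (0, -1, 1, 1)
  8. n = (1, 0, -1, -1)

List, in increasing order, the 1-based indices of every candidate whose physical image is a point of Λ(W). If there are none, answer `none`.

π⊥(n) = n₀ + n₁ζ³ + n₂ζ⁶ + n₃ζ⁹ where ζ = e^{iπ/4}.
#1 (-1, 2, 3, 0): internal (-2.4142, -1.5858); octagon support 2.8284 vs apothem 0.8 → ∉ W
#2 (-1, -1, -1, -1): internal (-1.0000, -0.4142); octagon support 1.0000 vs apothem 0.8 → ∉ W
#3 (1, -1, 1, 1): internal (2.4142, -1.0000); octagon support 2.4142 vs apothem 0.8 → ∉ W
#4 (1, 1, 1, 3): internal (2.4142, 1.8284); octagon support 3.0000 vs apothem 0.8 → ∉ W
#5 (2, 1, 1, 0): internal (1.2929, -0.2929); octagon support 1.2929 vs apothem 0.8 → ∉ W
#6 (1, -1, 1, -1): internal (1.0000, -2.4142); octagon support 2.4142 vs apothem 0.8 → ∉ W
#7 (0, -1, 1, 1): internal (1.4142, -1.0000); octagon support 1.7071 vs apothem 0.8 → ∉ W
#8 (1, 0, -1, -1): internal (0.2929, 0.2929); octagon support 0.4142 vs apothem 0.8 → ∈ W

8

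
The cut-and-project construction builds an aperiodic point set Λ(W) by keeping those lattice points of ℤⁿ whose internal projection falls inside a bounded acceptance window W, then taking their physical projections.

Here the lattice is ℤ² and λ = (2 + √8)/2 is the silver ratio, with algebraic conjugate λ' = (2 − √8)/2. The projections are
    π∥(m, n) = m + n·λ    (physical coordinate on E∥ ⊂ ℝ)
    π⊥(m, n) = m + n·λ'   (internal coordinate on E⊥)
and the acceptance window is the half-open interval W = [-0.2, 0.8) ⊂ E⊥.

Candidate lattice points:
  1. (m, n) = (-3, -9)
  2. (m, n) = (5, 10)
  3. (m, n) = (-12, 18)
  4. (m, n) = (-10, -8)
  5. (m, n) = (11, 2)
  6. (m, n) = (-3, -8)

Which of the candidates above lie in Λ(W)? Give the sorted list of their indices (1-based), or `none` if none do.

λ' = (2−√8)/2 ≈ -0.414214.
candidate 1: (m,n)=(-3,-9) → π∥ = -3-9·λ ≈ -24.727922, π⊥ = -3-9·λ' ≈ 0.727922 ∈ [-0.2, 0.8) ⇒ IN Λ
candidate 2: (m,n)=(5,10) → π∥ = 5+10·λ ≈ 29.142136, π⊥ = 5+10·λ' ≈ 0.857864 ∉ [-0.2, 0.8) ⇒ out
candidate 3: (m,n)=(-12,18) → π∥ = -12+18·λ ≈ 31.455844, π⊥ = -12+18·λ' ≈ -19.455844 ∉ [-0.2, 0.8) ⇒ out
candidate 4: (m,n)=(-10,-8) → π∥ = -10-8·λ ≈ -29.313708, π⊥ = -10-8·λ' ≈ -6.686292 ∉ [-0.2, 0.8) ⇒ out
candidate 5: (m,n)=(11,2) → π∥ = 11+2·λ ≈ 15.828427, π⊥ = 11+2·λ' ≈ 10.171573 ∉ [-0.2, 0.8) ⇒ out
candidate 6: (m,n)=(-3,-8) → π∥ = -3-8·λ ≈ -22.313708, π⊥ = -3-8·λ' ≈ 0.313708 ∈ [-0.2, 0.8) ⇒ IN Λ

1, 6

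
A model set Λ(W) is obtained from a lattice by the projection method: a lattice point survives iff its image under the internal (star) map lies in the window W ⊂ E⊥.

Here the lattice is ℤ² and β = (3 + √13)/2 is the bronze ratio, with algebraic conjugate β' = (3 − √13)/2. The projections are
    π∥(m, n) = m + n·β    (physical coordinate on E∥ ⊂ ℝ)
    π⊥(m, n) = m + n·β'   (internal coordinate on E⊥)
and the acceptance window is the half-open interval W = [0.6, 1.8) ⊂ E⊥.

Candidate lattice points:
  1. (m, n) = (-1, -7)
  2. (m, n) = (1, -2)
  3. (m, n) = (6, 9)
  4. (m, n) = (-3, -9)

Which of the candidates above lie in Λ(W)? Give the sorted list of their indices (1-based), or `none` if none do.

Compute β' = (3−√13)/2 = -0.30278, so π⊥(m,n) = m -0.30278·n.
candidate 1: (m,n)=(-1,-7) → π∥ = -1-7·β ≈ -24.11943, π⊥ = -1-7·β' ≈ 1.11943 ∈ [0.6, 1.8) ⇒ IN Λ
candidate 2: (m,n)=(1,-2) → π∥ = 1-2·β ≈ -5.60555, π⊥ = 1-2·β' ≈ 1.60555 ∈ [0.6, 1.8) ⇒ IN Λ
candidate 3: (m,n)=(6,9) → π∥ = 6+9·β ≈ 35.72498, π⊥ = 6+9·β' ≈ 3.27502 ∉ [0.6, 1.8) ⇒ out
candidate 4: (m,n)=(-3,-9) → π∥ = -3-9·β ≈ -32.72498, π⊥ = -3-9·β' ≈ -0.27502 ∉ [0.6, 1.8) ⇒ out

1, 2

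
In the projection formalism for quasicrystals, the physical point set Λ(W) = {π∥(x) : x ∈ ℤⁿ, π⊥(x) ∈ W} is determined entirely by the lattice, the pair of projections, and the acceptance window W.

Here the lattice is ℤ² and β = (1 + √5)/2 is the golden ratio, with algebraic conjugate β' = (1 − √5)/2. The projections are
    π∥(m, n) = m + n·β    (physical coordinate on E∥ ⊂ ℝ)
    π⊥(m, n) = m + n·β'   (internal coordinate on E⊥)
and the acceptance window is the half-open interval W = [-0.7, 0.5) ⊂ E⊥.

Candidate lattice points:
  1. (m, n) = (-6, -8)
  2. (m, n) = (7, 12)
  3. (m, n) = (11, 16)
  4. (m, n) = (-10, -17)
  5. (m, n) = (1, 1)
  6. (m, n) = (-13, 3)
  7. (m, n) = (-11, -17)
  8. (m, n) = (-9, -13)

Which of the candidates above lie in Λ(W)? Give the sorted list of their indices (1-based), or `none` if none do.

β' = (1−√5)/2 ≈ -0.6180.
[1] lift (-6,-8): star map gives -1.0557; window check -0.7 ≤ -1.0557 < 0.5 is false → out
[2] lift (7,12): star map gives -0.4164; window check -0.7 ≤ -0.4164 < 0.5 is true → IN Λ
[3] lift (11,16): star map gives 1.1115; window check -0.7 ≤ 1.1115 < 0.5 is false → out
[4] lift (-10,-17): star map gives 0.5066; window check -0.7 ≤ 0.5066 < 0.5 is false → out
[5] lift (1,1): star map gives 0.3820; window check -0.7 ≤ 0.3820 < 0.5 is true → IN Λ
[6] lift (-13,3): star map gives -14.8541; window check -0.7 ≤ -14.8541 < 0.5 is false → out
[7] lift (-11,-17): star map gives -0.4934; window check -0.7 ≤ -0.4934 < 0.5 is true → IN Λ
[8] lift (-9,-13): star map gives -0.9656; window check -0.7 ≤ -0.9656 < 0.5 is false → out

2, 5, 7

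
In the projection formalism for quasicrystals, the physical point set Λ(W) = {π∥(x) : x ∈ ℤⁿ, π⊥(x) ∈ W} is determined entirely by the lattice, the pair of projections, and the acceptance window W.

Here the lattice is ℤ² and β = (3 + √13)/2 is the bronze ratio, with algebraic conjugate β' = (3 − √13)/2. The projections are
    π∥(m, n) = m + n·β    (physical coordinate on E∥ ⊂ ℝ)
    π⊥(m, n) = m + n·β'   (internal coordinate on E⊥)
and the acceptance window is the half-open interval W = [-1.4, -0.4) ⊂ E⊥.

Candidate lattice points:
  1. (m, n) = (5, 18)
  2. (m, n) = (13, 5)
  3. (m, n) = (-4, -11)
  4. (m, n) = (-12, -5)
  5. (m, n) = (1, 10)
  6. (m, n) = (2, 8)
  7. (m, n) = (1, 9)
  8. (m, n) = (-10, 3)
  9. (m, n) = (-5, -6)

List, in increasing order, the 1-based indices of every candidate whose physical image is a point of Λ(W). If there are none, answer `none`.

β' = (3−√13)/2 ≈ -0.3028.
#1 (5,18): internal coord 5 + (18)·β' = -0.4500; -0.4500 ∈ [-1.4, -0.4) → IN Λ
#2 (13,5): internal coord 13 + (5)·β' = +11.4861; +11.4861 ∉ [-1.4, -0.4) → out
#3 (-4,-11): internal coord -4 + (-11)·β' = -0.6695; -0.6695 ∈ [-1.4, -0.4) → IN Λ
#4 (-12,-5): internal coord -12 + (-5)·β' = -10.4861; -10.4861 ∉ [-1.4, -0.4) → out
#5 (1,10): internal coord 1 + (10)·β' = -2.0278; -2.0278 ∉ [-1.4, -0.4) → out
#6 (2,8): internal coord 2 + (8)·β' = -0.4222; -0.4222 ∈ [-1.4, -0.4) → IN Λ
#7 (1,9): internal coord 1 + (9)·β' = -1.7250; -1.7250 ∉ [-1.4, -0.4) → out
#8 (-10,3): internal coord -10 + (3)·β' = -10.9083; -10.9083 ∉ [-1.4, -0.4) → out
#9 (-5,-6): internal coord -5 + (-6)·β' = -3.1833; -3.1833 ∉ [-1.4, -0.4) → out

1, 3, 6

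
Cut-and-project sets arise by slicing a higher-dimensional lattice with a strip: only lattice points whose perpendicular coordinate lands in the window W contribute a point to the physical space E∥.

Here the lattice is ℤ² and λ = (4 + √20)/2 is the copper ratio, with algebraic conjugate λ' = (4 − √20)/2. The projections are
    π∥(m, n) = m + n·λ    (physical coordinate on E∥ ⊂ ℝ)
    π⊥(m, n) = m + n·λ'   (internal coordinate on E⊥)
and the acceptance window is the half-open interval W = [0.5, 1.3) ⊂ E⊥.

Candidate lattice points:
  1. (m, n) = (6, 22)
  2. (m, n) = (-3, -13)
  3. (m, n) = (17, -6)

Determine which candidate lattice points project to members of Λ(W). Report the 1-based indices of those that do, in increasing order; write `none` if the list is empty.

Numerically λ ≈ 4.2361 and λ' = −1/λ ≈ -0.2361.
[1] lift (6,22): star map gives 0.8065; window check 0.5 ≤ 0.8065 < 1.3 is true → IN Λ
[2] lift (-3,-13): star map gives 0.0689; window check 0.5 ≤ 0.0689 < 1.3 is false → out
[3] lift (17,-6): star map gives 18.4164; window check 0.5 ≤ 18.4164 < 1.3 is false → out

1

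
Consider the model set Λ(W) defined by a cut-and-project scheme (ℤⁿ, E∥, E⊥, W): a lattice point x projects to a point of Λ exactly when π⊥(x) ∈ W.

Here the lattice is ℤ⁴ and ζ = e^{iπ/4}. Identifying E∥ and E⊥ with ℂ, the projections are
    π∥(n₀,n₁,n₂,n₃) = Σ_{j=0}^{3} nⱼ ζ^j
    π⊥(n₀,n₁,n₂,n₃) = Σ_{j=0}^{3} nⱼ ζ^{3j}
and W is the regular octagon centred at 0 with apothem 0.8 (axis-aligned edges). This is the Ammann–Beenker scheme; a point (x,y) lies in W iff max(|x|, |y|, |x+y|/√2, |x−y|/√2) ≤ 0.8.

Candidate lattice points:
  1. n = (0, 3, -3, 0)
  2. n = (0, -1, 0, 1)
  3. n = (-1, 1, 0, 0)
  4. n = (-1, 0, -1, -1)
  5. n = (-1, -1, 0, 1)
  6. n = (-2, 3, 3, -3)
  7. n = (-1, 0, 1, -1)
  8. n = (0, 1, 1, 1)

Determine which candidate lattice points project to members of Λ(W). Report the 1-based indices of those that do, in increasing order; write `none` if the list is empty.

5, 8

Internal map: ζ^{3j} for j=0..3 gives (1,0), (−√2/2,√2/2), (0,−1), (√2/2,√2/2).
candidate 1: n = (0, 3, -3, 0) → π⊥ ≈ (-2.12132, +5.12132); max(|x|,|y|,|x±y|/√2) = 5.12132 > 0.8 ⇒ ∉ W
candidate 2: n = (0, -1, 0, 1) → π⊥ ≈ (+1.41421, +0.00000); max(|x|,|y|,|x±y|/√2) = 1.41421 > 0.8 ⇒ ∉ W
candidate 3: n = (-1, 1, 0, 0) → π⊥ ≈ (-1.70711, +0.70711); max(|x|,|y|,|x±y|/√2) = 1.70711 > 0.8 ⇒ ∉ W
candidate 4: n = (-1, 0, -1, -1) → π⊥ ≈ (-1.70711, +0.29289); max(|x|,|y|,|x±y|/√2) = 1.70711 > 0.8 ⇒ ∉ W
candidate 5: n = (-1, -1, 0, 1) → π⊥ ≈ (+0.41421, +0.00000); max(|x|,|y|,|x±y|/√2) = 0.41421 ≤ 0.8 ⇒ ∈ W
candidate 6: n = (-2, 3, 3, -3) → π⊥ ≈ (-6.24264, -3.00000); max(|x|,|y|,|x±y|/√2) = 6.53553 > 0.8 ⇒ ∉ W
candidate 7: n = (-1, 0, 1, -1) → π⊥ ≈ (-1.70711, -1.70711); max(|x|,|y|,|x±y|/√2) = 2.41421 > 0.8 ⇒ ∉ W
candidate 8: n = (0, 1, 1, 1) → π⊥ ≈ (+0.00000, +0.41421); max(|x|,|y|,|x±y|/√2) = 0.41421 ≤ 0.8 ⇒ ∈ W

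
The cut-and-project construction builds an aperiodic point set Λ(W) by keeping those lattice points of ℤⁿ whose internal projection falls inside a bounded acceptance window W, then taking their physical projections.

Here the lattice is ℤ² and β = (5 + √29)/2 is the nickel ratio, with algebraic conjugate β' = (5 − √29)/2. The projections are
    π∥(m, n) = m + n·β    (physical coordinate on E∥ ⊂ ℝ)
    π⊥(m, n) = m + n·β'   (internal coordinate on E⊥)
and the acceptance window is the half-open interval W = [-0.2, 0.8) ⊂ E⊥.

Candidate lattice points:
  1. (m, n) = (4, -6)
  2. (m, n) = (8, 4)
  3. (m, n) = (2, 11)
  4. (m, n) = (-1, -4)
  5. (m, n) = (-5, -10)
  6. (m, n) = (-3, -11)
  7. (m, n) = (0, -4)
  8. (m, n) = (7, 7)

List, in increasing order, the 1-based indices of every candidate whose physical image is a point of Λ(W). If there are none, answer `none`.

3, 7

Compute β' = (5−√29)/2 = -0.192582, so π⊥(m,n) = m -0.192582·n.
candidate 1: (m,n)=(4,-6) → π∥ = 4-6·β ≈ -27.155494, π⊥ = 4-6·β' ≈ 5.155494 ∉ [-0.2, 0.8) ⇒ out
candidate 2: (m,n)=(8,4) → π∥ = 8+4·β ≈ 28.770330, π⊥ = 8+4·β' ≈ 7.229670 ∉ [-0.2, 0.8) ⇒ out
candidate 3: (m,n)=(2,11) → π∥ = 2+11·β ≈ 59.118406, π⊥ = 2+11·β' ≈ -0.118406 ∈ [-0.2, 0.8) ⇒ IN Λ
candidate 4: (m,n)=(-1,-4) → π∥ = -1-4·β ≈ -21.770330, π⊥ = -1-4·β' ≈ -0.229670 ∉ [-0.2, 0.8) ⇒ out
candidate 5: (m,n)=(-5,-10) → π∥ = -5-10·β ≈ -56.925824, π⊥ = -5-10·β' ≈ -3.074176 ∉ [-0.2, 0.8) ⇒ out
candidate 6: (m,n)=(-3,-11) → π∥ = -3-11·β ≈ -60.118406, π⊥ = -3-11·β' ≈ -0.881594 ∉ [-0.2, 0.8) ⇒ out
candidate 7: (m,n)=(0,-4) → π∥ = 0-4·β ≈ -20.770330, π⊥ = 0-4·β' ≈ 0.770330 ∈ [-0.2, 0.8) ⇒ IN Λ
candidate 8: (m,n)=(7,7) → π∥ = 7+7·β ≈ 43.348077, π⊥ = 7+7·β' ≈ 5.651923 ∉ [-0.2, 0.8) ⇒ out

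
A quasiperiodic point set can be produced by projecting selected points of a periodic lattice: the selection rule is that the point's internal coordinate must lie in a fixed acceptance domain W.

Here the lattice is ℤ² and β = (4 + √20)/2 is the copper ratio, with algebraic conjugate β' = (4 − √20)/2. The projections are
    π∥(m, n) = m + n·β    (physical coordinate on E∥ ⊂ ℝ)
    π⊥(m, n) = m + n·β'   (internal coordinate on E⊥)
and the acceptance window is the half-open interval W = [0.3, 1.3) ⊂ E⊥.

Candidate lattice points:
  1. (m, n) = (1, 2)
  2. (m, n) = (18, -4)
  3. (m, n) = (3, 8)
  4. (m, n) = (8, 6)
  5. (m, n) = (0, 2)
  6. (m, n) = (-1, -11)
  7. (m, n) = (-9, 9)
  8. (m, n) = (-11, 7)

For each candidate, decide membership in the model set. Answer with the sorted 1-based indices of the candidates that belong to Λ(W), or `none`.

Compute β' = (4−√20)/2 = -0.2361, so π⊥(m,n) = m -0.2361·n.
[1] lift (1,2): star map gives 0.5279; window check 0.3 ≤ 0.5279 < 1.3 is true → IN Λ
[2] lift (18,-4): star map gives 18.9443; window check 0.3 ≤ 18.9443 < 1.3 is false → out
[3] lift (3,8): star map gives 1.1115; window check 0.3 ≤ 1.1115 < 1.3 is true → IN Λ
[4] lift (8,6): star map gives 6.5836; window check 0.3 ≤ 6.5836 < 1.3 is false → out
[5] lift (0,2): star map gives -0.4721; window check 0.3 ≤ -0.4721 < 1.3 is false → out
[6] lift (-1,-11): star map gives 1.5967; window check 0.3 ≤ 1.5967 < 1.3 is false → out
[7] lift (-9,9): star map gives -11.1246; window check 0.3 ≤ -11.1246 < 1.3 is false → out
[8] lift (-11,7): star map gives -12.6525; window check 0.3 ≤ -12.6525 < 1.3 is false → out

1, 3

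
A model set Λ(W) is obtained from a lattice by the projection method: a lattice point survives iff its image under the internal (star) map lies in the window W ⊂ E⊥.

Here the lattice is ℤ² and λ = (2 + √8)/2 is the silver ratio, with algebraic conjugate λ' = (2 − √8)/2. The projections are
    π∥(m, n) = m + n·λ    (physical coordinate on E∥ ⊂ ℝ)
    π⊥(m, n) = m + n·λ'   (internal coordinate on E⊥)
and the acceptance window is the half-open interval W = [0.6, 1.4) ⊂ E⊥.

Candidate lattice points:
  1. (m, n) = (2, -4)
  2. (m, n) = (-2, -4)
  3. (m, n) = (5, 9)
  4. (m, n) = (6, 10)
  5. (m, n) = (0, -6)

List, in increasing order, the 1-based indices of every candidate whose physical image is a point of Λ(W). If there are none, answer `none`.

3

Numerically λ ≈ 2.4142 and λ' = −1/λ ≈ -0.4142.
candidate 1: (m,n)=(2,-4) → π∥ = 2-4·λ ≈ -7.6569, π⊥ = 2-4·λ' ≈ 3.6569 ∉ [0.6, 1.4) ⇒ out
candidate 2: (m,n)=(-2,-4) → π∥ = -2-4·λ ≈ -11.6569, π⊥ = -2-4·λ' ≈ -0.3431 ∉ [0.6, 1.4) ⇒ out
candidate 3: (m,n)=(5,9) → π∥ = 5+9·λ ≈ 26.7279, π⊥ = 5+9·λ' ≈ 1.2721 ∈ [0.6, 1.4) ⇒ IN Λ
candidate 4: (m,n)=(6,10) → π∥ = 6+10·λ ≈ 30.1421, π⊥ = 6+10·λ' ≈ 1.8579 ∉ [0.6, 1.4) ⇒ out
candidate 5: (m,n)=(0,-6) → π∥ = 0-6·λ ≈ -14.4853, π⊥ = 0-6·λ' ≈ 2.4853 ∉ [0.6, 1.4) ⇒ out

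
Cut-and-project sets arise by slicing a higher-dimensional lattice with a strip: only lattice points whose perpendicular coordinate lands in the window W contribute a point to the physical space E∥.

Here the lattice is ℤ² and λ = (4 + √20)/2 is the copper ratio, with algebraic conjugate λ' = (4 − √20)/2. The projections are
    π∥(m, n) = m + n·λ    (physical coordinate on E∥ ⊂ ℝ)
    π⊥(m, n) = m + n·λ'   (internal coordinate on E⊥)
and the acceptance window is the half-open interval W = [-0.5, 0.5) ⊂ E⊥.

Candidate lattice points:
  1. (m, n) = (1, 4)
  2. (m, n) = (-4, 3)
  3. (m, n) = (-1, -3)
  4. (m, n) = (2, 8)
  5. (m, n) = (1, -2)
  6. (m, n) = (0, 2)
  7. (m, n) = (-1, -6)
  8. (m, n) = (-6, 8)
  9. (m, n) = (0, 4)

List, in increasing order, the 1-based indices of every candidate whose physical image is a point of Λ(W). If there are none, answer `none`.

1, 3, 4, 6, 7

Numerically λ ≈ 4.23607 and λ' = −1/λ ≈ -0.23607.
candidate 1: (m,n)=(1,4) → π∥ = 1+4·λ ≈ 17.94427, π⊥ = 1+4·λ' ≈ 0.05573 ∈ [-0.5, 0.5) ⇒ IN Λ
candidate 2: (m,n)=(-4,3) → π∥ = -4+3·λ ≈ 8.70820, π⊥ = -4+3·λ' ≈ -4.70820 ∉ [-0.5, 0.5) ⇒ out
candidate 3: (m,n)=(-1,-3) → π∥ = -1-3·λ ≈ -13.70820, π⊥ = -1-3·λ' ≈ -0.29180 ∈ [-0.5, 0.5) ⇒ IN Λ
candidate 4: (m,n)=(2,8) → π∥ = 2+8·λ ≈ 35.88854, π⊥ = 2+8·λ' ≈ 0.11146 ∈ [-0.5, 0.5) ⇒ IN Λ
candidate 5: (m,n)=(1,-2) → π∥ = 1-2·λ ≈ -7.47214, π⊥ = 1-2·λ' ≈ 1.47214 ∉ [-0.5, 0.5) ⇒ out
candidate 6: (m,n)=(0,2) → π∥ = 0+2·λ ≈ 8.47214, π⊥ = 0+2·λ' ≈ -0.47214 ∈ [-0.5, 0.5) ⇒ IN Λ
candidate 7: (m,n)=(-1,-6) → π∥ = -1-6·λ ≈ -26.41641, π⊥ = -1-6·λ' ≈ 0.41641 ∈ [-0.5, 0.5) ⇒ IN Λ
candidate 8: (m,n)=(-6,8) → π∥ = -6+8·λ ≈ 27.88854, π⊥ = -6+8·λ' ≈ -7.88854 ∉ [-0.5, 0.5) ⇒ out
candidate 9: (m,n)=(0,4) → π∥ = 0+4·λ ≈ 16.94427, π⊥ = 0+4·λ' ≈ -0.94427 ∉ [-0.5, 0.5) ⇒ out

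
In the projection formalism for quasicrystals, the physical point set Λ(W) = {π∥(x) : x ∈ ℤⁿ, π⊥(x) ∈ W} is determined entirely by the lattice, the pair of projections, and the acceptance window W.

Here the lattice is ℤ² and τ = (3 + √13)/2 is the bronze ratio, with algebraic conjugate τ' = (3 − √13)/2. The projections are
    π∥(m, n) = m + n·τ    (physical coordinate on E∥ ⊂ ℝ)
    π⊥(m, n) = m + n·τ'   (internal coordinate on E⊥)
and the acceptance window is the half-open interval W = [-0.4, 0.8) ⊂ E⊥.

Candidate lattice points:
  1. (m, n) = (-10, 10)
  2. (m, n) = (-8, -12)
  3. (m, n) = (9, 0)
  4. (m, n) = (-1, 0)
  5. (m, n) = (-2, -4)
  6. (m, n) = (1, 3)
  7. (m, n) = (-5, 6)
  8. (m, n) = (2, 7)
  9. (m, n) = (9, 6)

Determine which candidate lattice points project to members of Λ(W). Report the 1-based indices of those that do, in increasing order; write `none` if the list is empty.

Compute τ' = (3−√13)/2 = -0.3028, so π⊥(m,n) = m -0.3028·n.
candidate 1: (m,n)=(-10,10) → π∥ = -10+10·τ ≈ 23.0278, π⊥ = -10+10·τ' ≈ -13.0278 ∉ [-0.4, 0.8) ⇒ out
candidate 2: (m,n)=(-8,-12) → π∥ = -8-12·τ ≈ -47.6333, π⊥ = -8-12·τ' ≈ -4.3667 ∉ [-0.4, 0.8) ⇒ out
candidate 3: (m,n)=(9,0) → π∥ = 9+0·τ ≈ 9.0000, π⊥ = 9+0·τ' ≈ 9.0000 ∉ [-0.4, 0.8) ⇒ out
candidate 4: (m,n)=(-1,0) → π∥ = -1+0·τ ≈ -1.0000, π⊥ = -1+0·τ' ≈ -1.0000 ∉ [-0.4, 0.8) ⇒ out
candidate 5: (m,n)=(-2,-4) → π∥ = -2-4·τ ≈ -15.2111, π⊥ = -2-4·τ' ≈ -0.7889 ∉ [-0.4, 0.8) ⇒ out
candidate 6: (m,n)=(1,3) → π∥ = 1+3·τ ≈ 10.9083, π⊥ = 1+3·τ' ≈ 0.0917 ∈ [-0.4, 0.8) ⇒ IN Λ
candidate 7: (m,n)=(-5,6) → π∥ = -5+6·τ ≈ 14.8167, π⊥ = -5+6·τ' ≈ -6.8167 ∉ [-0.4, 0.8) ⇒ out
candidate 8: (m,n)=(2,7) → π∥ = 2+7·τ ≈ 25.1194, π⊥ = 2+7·τ' ≈ -0.1194 ∈ [-0.4, 0.8) ⇒ IN Λ
candidate 9: (m,n)=(9,6) → π∥ = 9+6·τ ≈ 28.8167, π⊥ = 9+6·τ' ≈ 7.1833 ∉ [-0.4, 0.8) ⇒ out

6, 8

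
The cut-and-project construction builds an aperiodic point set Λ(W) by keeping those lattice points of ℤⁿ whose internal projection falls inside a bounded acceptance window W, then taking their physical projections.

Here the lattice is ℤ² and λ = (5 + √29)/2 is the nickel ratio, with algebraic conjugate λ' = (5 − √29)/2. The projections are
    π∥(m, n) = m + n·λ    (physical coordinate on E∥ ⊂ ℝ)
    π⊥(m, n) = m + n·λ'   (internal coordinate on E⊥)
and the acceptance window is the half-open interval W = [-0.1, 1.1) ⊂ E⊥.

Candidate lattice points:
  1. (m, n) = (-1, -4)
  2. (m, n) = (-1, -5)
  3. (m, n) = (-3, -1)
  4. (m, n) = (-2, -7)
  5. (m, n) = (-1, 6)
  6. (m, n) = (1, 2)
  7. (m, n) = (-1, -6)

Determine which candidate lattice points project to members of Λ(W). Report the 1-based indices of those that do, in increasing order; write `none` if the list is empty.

2, 6, 7

Numerically λ ≈ 5.192582 and λ' = −1/λ ≈ -0.192582.
#1 (-1,-4): internal coord -1 + (-4)·λ' = -0.229670; -0.229670 ∉ [-0.1, 1.1) → out
#2 (-1,-5): internal coord -1 + (-5)·λ' = -0.037088; -0.037088 ∈ [-0.1, 1.1) → IN Λ
#3 (-3,-1): internal coord -3 + (-1)·λ' = -2.807418; -2.807418 ∉ [-0.1, 1.1) → out
#4 (-2,-7): internal coord -2 + (-7)·λ' = -0.651923; -0.651923 ∉ [-0.1, 1.1) → out
#5 (-1,6): internal coord -1 + (6)·λ' = -2.155494; -2.155494 ∉ [-0.1, 1.1) → out
#6 (1,2): internal coord 1 + (2)·λ' = +0.614835; +0.614835 ∈ [-0.1, 1.1) → IN Λ
#7 (-1,-6): internal coord -1 + (-6)·λ' = +0.155494; +0.155494 ∈ [-0.1, 1.1) → IN Λ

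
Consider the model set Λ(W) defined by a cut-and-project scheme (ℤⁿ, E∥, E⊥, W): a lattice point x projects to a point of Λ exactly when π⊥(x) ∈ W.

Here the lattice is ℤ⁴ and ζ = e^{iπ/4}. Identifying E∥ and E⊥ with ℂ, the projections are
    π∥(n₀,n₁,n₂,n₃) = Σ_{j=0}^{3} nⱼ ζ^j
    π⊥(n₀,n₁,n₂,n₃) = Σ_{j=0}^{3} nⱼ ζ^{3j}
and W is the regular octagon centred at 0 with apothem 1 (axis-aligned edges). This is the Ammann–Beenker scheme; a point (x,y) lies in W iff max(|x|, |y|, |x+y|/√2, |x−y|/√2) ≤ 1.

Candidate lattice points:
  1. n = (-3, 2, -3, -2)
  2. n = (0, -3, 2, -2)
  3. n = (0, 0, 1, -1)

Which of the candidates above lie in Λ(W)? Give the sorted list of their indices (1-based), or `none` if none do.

none

π⊥(n) = n₀ + n₁ζ³ + n₂ζ⁶ + n₃ζ⁹ where ζ = e^{iπ/4}.
candidate 1: n = (-3, 2, -3, -2) → π⊥ ≈ (-5.82843, +3.00000); max(|x|,|y|,|x±y|/√2) = 6.24264 > 1 ⇒ ∉ W
candidate 2: n = (0, -3, 2, -2) → π⊥ ≈ (+0.70711, -5.53553); max(|x|,|y|,|x±y|/√2) = 5.53553 > 1 ⇒ ∉ W
candidate 3: n = (0, 0, 1, -1) → π⊥ ≈ (-0.70711, -1.70711); max(|x|,|y|,|x±y|/√2) = 1.70711 > 1 ⇒ ∉ W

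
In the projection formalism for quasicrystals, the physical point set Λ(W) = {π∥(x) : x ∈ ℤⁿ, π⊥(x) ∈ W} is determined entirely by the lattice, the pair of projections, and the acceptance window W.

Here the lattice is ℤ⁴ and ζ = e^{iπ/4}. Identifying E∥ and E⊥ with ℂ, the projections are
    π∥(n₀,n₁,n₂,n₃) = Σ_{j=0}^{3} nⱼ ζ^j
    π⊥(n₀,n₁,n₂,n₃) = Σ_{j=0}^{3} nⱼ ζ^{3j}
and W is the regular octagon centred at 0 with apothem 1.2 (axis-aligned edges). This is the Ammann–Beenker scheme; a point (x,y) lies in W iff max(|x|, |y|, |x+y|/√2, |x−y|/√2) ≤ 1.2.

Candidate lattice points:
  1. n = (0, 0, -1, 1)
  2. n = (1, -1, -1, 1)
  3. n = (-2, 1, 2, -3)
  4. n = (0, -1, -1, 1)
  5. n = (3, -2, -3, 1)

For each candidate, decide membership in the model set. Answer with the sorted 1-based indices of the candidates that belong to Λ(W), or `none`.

none

With ζ = e^{iπ/4} the internal vectors are ζ^0,ζ^3,ζ^6,ζ^9.
#1 (0, 0, -1, 1): internal (0.70711, 1.70711); octagon support 1.70711 vs apothem 1.2 → ∉ W
#2 (1, -1, -1, 1): internal (2.41421, 1.00000); octagon support 2.41421 vs apothem 1.2 → ∉ W
#3 (-2, 1, 2, -3): internal (-4.82843, -3.41421); octagon support 5.82843 vs apothem 1.2 → ∉ W
#4 (0, -1, -1, 1): internal (1.41421, 1.00000); octagon support 1.70711 vs apothem 1.2 → ∉ W
#5 (3, -2, -3, 1): internal (5.12132, 2.29289); octagon support 5.24264 vs apothem 1.2 → ∉ W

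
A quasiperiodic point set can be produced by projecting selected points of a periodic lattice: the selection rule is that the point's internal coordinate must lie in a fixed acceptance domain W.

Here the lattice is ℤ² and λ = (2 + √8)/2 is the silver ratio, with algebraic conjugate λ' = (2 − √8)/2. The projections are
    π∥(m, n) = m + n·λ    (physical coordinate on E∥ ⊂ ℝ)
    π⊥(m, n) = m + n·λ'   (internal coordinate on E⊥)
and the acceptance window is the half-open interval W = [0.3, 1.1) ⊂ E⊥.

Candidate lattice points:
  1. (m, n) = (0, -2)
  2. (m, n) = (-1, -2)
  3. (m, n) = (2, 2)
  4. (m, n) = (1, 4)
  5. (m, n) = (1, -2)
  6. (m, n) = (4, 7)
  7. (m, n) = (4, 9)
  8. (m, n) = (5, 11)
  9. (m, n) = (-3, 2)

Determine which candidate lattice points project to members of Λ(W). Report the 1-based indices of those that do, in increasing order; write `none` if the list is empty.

Numerically λ ≈ 2.414214 and λ' = −1/λ ≈ -0.414214.
[1] lift (0,-2): star map gives 0.828427; window check 0.3 ≤ 0.828427 < 1.1 is true → IN Λ
[2] lift (-1,-2): star map gives -0.171573; window check 0.3 ≤ -0.171573 < 1.1 is false → out
[3] lift (2,2): star map gives 1.171573; window check 0.3 ≤ 1.171573 < 1.1 is false → out
[4] lift (1,4): star map gives -0.656854; window check 0.3 ≤ -0.656854 < 1.1 is false → out
[5] lift (1,-2): star map gives 1.828427; window check 0.3 ≤ 1.828427 < 1.1 is false → out
[6] lift (4,7): star map gives 1.100505; window check 0.3 ≤ 1.100505 < 1.1 is false → out
[7] lift (4,9): star map gives 0.272078; window check 0.3 ≤ 0.272078 < 1.1 is false → out
[8] lift (5,11): star map gives 0.443651; window check 0.3 ≤ 0.443651 < 1.1 is true → IN Λ
[9] lift (-3,2): star map gives -3.828427; window check 0.3 ≤ -3.828427 < 1.1 is false → out

1, 8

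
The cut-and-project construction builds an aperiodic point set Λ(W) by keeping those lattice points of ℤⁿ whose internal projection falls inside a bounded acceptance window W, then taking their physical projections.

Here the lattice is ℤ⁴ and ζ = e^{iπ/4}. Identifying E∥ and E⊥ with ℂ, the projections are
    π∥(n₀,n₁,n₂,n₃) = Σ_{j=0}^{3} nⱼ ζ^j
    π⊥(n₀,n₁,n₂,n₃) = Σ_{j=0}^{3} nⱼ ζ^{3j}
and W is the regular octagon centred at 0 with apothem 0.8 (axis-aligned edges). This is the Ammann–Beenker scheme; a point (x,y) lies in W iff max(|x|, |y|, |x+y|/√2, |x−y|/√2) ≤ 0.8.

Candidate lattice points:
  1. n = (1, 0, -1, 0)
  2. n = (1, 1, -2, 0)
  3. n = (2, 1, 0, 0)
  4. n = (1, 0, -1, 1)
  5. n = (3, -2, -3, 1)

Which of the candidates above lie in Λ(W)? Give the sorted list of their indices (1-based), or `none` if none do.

none

Internal map: ζ^{3j} for j=0..3 gives (1,0), (−√2/2,√2/2), (0,−1), (√2/2,√2/2).
candidate 1: n = (1, 0, -1, 0) → π⊥ ≈ (+1.000000, +1.000000); max(|x|,|y|,|x±y|/√2) = 1.414214 > 0.8 ⇒ ∉ W
candidate 2: n = (1, 1, -2, 0) → π⊥ ≈ (+0.292893, +2.707107); max(|x|,|y|,|x±y|/√2) = 2.707107 > 0.8 ⇒ ∉ W
candidate 3: n = (2, 1, 0, 0) → π⊥ ≈ (+1.292893, +0.707107); max(|x|,|y|,|x±y|/√2) = 1.414214 > 0.8 ⇒ ∉ W
candidate 4: n = (1, 0, -1, 1) → π⊥ ≈ (+1.707107, +1.707107); max(|x|,|y|,|x±y|/√2) = 2.414214 > 0.8 ⇒ ∉ W
candidate 5: n = (3, -2, -3, 1) → π⊥ ≈ (+5.121320, +2.292893); max(|x|,|y|,|x±y|/√2) = 5.242641 > 0.8 ⇒ ∉ W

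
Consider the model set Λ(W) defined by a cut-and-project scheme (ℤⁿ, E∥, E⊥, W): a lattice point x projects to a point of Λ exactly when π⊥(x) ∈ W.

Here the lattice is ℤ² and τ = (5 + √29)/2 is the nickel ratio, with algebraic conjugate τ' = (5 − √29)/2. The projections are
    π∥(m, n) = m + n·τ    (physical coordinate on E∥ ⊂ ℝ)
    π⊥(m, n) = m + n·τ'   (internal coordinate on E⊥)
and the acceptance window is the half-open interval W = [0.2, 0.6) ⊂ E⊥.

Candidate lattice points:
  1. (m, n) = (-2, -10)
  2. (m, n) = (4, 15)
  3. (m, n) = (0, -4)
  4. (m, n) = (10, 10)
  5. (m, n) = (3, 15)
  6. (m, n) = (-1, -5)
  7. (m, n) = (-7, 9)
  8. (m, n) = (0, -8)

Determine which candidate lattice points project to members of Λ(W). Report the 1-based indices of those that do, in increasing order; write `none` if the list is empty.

τ' = (5−√29)/2 ≈ -0.1926.
#1 (-2,-10): internal coord -2 + (-10)·τ' = -0.0742; -0.0742 ∉ [0.2, 0.6) → out
#2 (4,15): internal coord 4 + (15)·τ' = +1.1113; +1.1113 ∉ [0.2, 0.6) → out
#3 (0,-4): internal coord 0 + (-4)·τ' = +0.7703; +0.7703 ∉ [0.2, 0.6) → out
#4 (10,10): internal coord 10 + (10)·τ' = +8.0742; +8.0742 ∉ [0.2, 0.6) → out
#5 (3,15): internal coord 3 + (15)·τ' = +0.1113; +0.1113 ∉ [0.2, 0.6) → out
#6 (-1,-5): internal coord -1 + (-5)·τ' = -0.0371; -0.0371 ∉ [0.2, 0.6) → out
#7 (-7,9): internal coord -7 + (9)·τ' = -8.7332; -8.7332 ∉ [0.2, 0.6) → out
#8 (0,-8): internal coord 0 + (-8)·τ' = +1.5407; +1.5407 ∉ [0.2, 0.6) → out

none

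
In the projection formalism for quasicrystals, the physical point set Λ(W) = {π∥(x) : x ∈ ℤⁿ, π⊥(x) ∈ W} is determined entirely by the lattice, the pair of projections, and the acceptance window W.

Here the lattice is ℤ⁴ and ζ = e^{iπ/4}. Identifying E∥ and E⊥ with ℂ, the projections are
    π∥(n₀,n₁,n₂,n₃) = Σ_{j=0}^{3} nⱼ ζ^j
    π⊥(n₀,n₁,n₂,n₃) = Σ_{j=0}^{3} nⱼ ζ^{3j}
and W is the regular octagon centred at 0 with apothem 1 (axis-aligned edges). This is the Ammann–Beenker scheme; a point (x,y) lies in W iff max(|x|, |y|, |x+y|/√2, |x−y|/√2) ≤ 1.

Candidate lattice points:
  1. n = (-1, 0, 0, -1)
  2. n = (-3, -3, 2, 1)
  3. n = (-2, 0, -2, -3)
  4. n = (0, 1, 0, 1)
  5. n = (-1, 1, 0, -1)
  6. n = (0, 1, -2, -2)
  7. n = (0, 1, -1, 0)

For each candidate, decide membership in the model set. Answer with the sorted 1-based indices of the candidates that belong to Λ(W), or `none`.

none

Internal map: ζ^{3j} for j=0..3 gives (1,0), (−√2/2,√2/2), (0,−1), (√2/2,√2/2).
candidate 1: n = (-1, 0, 0, -1) → π⊥ ≈ (-1.707107, -0.707107); max(|x|,|y|,|x±y|/√2) = 1.707107 > 1 ⇒ ∉ W
candidate 2: n = (-3, -3, 2, 1) → π⊥ ≈ (-0.171573, -3.414214); max(|x|,|y|,|x±y|/√2) = 3.414214 > 1 ⇒ ∉ W
candidate 3: n = (-2, 0, -2, -3) → π⊥ ≈ (-4.121320, -0.121320); max(|x|,|y|,|x±y|/√2) = 4.121320 > 1 ⇒ ∉ W
candidate 4: n = (0, 1, 0, 1) → π⊥ ≈ (+0.000000, +1.414214); max(|x|,|y|,|x±y|/√2) = 1.414214 > 1 ⇒ ∉ W
candidate 5: n = (-1, 1, 0, -1) → π⊥ ≈ (-2.414214, +0.000000); max(|x|,|y|,|x±y|/√2) = 2.414214 > 1 ⇒ ∉ W
candidate 6: n = (0, 1, -2, -2) → π⊥ ≈ (-2.121320, +1.292893); max(|x|,|y|,|x±y|/√2) = 2.414214 > 1 ⇒ ∉ W
candidate 7: n = (0, 1, -1, 0) → π⊥ ≈ (-0.707107, +1.707107); max(|x|,|y|,|x±y|/√2) = 1.707107 > 1 ⇒ ∉ W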